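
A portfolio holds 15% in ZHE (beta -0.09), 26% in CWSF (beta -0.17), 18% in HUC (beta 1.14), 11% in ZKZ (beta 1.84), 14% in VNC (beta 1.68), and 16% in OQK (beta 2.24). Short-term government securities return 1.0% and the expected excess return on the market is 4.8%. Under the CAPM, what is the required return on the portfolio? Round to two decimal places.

5.53%

β_P = Σ w_i β_i = 0.15×-0.09 + 0.26×-0.17 + 0.18×1.14 + 0.11×1.84 + 0.14×1.68 + 0.16×2.24 = 0.9435
E(R_P) = R_f + β_P × MRP = 1.0% + 0.9435 × 4.8% = 5.53%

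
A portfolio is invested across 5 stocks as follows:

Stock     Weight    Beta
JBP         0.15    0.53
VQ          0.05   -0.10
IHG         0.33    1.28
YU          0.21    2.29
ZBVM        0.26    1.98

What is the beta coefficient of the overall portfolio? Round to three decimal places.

1.493

β_P = Σ w_i β_i = 0.15×0.53 + 0.05×-0.10 + 0.33×1.28 + 0.21×2.29 + 0.26×1.98 = 1.4926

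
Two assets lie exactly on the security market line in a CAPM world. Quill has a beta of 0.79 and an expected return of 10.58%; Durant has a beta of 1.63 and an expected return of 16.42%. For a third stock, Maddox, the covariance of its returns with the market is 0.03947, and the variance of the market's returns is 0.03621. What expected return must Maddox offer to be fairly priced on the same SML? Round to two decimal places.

12.67%

MRP = (16.42% − 10.58%) / (1.63 − 0.79) = 6.9524%
R_f = 10.58% − 0.79 × 6.9524% = 5.0876%
β_Maddox = Cov / Var(R_m) = 0.03947 / 0.03621 = 1.0900
E(R_Maddox) = R_f + β × MRP = 5.0876% + 1.0900 × 6.9524% = 12.67%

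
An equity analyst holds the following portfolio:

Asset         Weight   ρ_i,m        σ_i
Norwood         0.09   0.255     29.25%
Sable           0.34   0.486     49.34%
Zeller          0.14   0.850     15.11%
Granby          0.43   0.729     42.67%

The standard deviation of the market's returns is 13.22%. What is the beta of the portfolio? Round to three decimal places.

β_Norwood = 0.255 × 29.25% / 13.22% = 0.5642
β_Sable = 0.486 × 49.34% / 13.22% = 1.8139
β_Zeller = 0.850 × 15.11% / 13.22% = 0.9715
β_Granby = 0.729 × 42.67% / 13.22% = 2.3530
β_P = Σ w_i β_i = 0.09×0.5642 + 0.34×1.8139 + 0.14×0.9715 + 0.43×2.3530 = 1.8153

1.815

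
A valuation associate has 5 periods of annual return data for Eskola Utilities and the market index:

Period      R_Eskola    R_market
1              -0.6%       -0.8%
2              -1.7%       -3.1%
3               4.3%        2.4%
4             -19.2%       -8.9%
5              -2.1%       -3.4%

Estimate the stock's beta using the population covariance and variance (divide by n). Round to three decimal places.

2.050

Mean R_i = (-0.6 − 1.7 + 4.3 − 19.2 − 2.1) / 5 = -3.8600%
Mean R_m = (-0.8 − 3.1 + 2.4 − 8.9 − 3.4) / 5 = -2.7600%
Σ(R_i − R̄_i)(R_m − R̄_m) = 140.8220  ⇒  Cov = 140.8220 / 5 = 28.1644
Σ(R_m − R̄_m)² = 68.6920  ⇒  Var(R_m) = 68.6920 / 5 = 13.7384
β = Cov / Var(R_m) = 28.1644 / 13.7384 = 2.0500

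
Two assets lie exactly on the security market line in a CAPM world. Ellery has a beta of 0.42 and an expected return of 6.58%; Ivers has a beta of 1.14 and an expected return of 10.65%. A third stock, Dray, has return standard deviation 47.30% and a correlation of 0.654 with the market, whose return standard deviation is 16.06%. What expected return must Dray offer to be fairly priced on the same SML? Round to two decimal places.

15.09%

MRP = (10.65% − 6.58%) / (1.14 − 0.42) = 5.6528%
R_f = 6.58% − 0.42 × 5.6528% = 4.2058%
β_Dray = ρ·σ_i/σ_m = 0.654 × 47.30 / 16.06 = 1.9262
E(R_Dray) = R_f + β × MRP = 4.2058% + 1.9262 × 5.6528% = 15.09%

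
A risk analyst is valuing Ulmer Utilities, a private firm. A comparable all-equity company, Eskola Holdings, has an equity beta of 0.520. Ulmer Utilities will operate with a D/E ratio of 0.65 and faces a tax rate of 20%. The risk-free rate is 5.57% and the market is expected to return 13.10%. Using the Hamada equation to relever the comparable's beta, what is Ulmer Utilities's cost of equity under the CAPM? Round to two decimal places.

11.52%

β_L = β_U × [1 + (1 − t)(D/E)] = 0.520 × [1 + (1 − 0.20) × 0.65]
    = 0.520 × [1 + 0.80 × 0.65] = 0.520 × 1.5200 = 0.7904
MRP = 13.10% − 5.57% = 7.53%
E(R) = R_f + β_L × MRP = 5.57% + 0.7904 × 7.53% = 11.52%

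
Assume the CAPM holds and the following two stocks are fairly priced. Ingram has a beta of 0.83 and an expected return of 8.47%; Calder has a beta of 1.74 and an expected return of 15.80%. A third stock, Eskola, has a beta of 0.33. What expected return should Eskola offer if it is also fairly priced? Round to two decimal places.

4.44%

MRP (SML slope) = (15.80% − 8.47%) / (1.74 − 0.83) = 7.33% / 0.91 = 8.0549%
R_f (intercept) = 8.47% − 0.83 × 8.0549% = 1.7844%
E(R_Eskola) = R_f + β × MRP = 1.7844% + 0.33 × 8.0549% = 4.44%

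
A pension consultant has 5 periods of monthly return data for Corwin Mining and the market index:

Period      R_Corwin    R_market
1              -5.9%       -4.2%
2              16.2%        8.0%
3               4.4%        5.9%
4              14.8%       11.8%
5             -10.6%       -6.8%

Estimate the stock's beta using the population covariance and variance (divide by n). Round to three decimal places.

1.436

Mean R_i = (-5.9 + 16.2 + 4.4 + 14.8 − 10.6) / 5 = 3.7800%
Mean R_m = (-4.2 + 8.0 + 5.9 + 11.8 − 6.8) / 5 = 2.9400%
Σ(R_i − R̄_i)(R_m − R̄_m) = 371.4940  ⇒  Cov = 371.4940 / 5 = 74.2988
Σ(R_m − R̄_m)² = 258.7120  ⇒  Var(R_m) = 258.7120 / 5 = 51.7424
β = Cov / Var(R_m) = 74.2988 / 51.7424 = 1.4359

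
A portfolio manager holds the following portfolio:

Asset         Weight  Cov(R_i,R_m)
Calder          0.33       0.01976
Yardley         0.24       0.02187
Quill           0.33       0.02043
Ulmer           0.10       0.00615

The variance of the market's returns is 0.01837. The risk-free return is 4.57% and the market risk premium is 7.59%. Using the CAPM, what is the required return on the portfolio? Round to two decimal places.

β_Calder = 0.01976 / 0.01837 = 1.0757
β_Yardley = 0.02187 / 0.01837 = 1.1905
β_Quill = 0.02043 / 0.01837 = 1.1121
β_Ulmer = 0.00615 / 0.01837 = 0.3348
β_P = Σ w_i β_i = 0.33×1.0757 + 0.24×1.1905 + 0.33×1.1121 + 0.10×0.3348 = 1.0412
E(R_P) = R_f + β_P × MRP = 4.57% + 1.0412 × 7.59% = 12.47%

12.47%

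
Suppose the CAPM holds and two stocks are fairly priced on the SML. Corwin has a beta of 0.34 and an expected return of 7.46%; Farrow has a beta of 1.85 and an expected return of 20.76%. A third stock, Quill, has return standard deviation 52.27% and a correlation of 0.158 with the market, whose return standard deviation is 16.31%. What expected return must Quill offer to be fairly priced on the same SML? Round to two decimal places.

8.93%

MRP = (20.76% − 7.46%) / (1.85 − 0.34) = 8.8079%
R_f = 7.46% − 0.34 × 8.8079% = 4.4653%
β_Quill = ρ·σ_i/σ_m = 0.158 × 52.27 / 16.31 = 0.5064
E(R_Quill) = R_f + β × MRP = 4.4653% + 0.5064 × 8.8079% = 8.93%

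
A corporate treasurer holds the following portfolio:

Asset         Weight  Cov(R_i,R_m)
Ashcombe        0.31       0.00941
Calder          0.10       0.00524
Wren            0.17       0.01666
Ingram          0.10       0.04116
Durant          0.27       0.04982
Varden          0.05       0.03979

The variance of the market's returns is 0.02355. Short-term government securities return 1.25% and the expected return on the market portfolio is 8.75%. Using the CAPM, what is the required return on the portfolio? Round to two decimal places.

9.48%

β_Ashcombe = 0.00941 / 0.02355 = 0.3996
β_Calder = 0.00524 / 0.02355 = 0.2225
β_Wren = 0.01666 / 0.02355 = 0.7074
β_Ingram = 0.04116 / 0.02355 = 1.7478
β_Durant = 0.04982 / 0.02355 = 2.1155
β_Varden = 0.03979 / 0.02355 = 1.6896
β_P = Σ w_i β_i = 0.31×0.3996 + 0.10×0.2225 + 0.17×0.7074 + 0.10×1.7478 + 0.27×2.1155 + 0.05×1.6896 = 1.0968
MRP = 8.75% − 1.25% = 7.50%
E(R_P) = R_f + β_P × MRP = 1.25% + 1.0968 × 7.50% = 9.48%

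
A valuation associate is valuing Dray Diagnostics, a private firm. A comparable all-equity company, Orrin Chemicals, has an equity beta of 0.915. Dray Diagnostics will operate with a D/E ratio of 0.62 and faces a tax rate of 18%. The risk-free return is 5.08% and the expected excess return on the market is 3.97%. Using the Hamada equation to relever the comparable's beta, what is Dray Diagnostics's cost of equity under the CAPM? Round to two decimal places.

10.56%

β_L = β_U × [1 + (1 − t)(D/E)] = 0.915 × [1 + (1 − 0.18) × 0.62]
    = 0.915 × [1 + 0.82 × 0.62] = 0.915 × 1.5084 = 1.3802
E(R) = R_f + β_L × MRP = 5.08% + 1.3802 × 3.97% = 10.56%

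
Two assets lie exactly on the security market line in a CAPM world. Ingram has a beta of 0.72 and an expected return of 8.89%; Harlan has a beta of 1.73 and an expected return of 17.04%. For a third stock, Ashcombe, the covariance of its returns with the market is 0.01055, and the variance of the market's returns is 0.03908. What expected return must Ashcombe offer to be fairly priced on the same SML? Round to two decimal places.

5.26%

MRP = (17.04% − 8.89%) / (1.73 − 0.72) = 8.0693%
R_f = 8.89% − 0.72 × 8.0693% = 3.0801%
β_Ashcombe = Cov / Var(R_m) = 0.01055 / 0.03908 = 0.2700
E(R_Ashcombe) = R_f + β × MRP = 3.0801% + 0.2700 × 8.0693% = 5.26%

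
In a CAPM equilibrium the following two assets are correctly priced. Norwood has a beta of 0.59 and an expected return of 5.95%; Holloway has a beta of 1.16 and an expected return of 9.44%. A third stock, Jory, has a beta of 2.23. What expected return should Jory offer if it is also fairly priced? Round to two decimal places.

MRP (SML slope) = (9.44% − 5.95%) / (1.16 − 0.59) = 3.49% / 0.57 = 6.1228%
R_f (intercept) = 5.95% − 0.59 × 6.1228% = 2.3375%
E(R_Jory) = R_f + β × MRP = 2.3375% + 2.23 × 6.1228% = 15.99%

15.99%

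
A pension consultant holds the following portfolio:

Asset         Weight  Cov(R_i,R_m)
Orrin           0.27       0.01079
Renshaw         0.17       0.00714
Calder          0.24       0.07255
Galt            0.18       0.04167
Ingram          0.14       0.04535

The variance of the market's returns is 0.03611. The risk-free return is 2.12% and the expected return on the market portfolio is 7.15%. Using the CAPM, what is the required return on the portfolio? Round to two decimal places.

β_Orrin = 0.01079 / 0.03611 = 0.2988
β_Renshaw = 0.00714 / 0.03611 = 0.1977
β_Calder = 0.07255 / 0.03611 = 2.0091
β_Galt = 0.04167 / 0.03611 = 1.1540
β_Ingram = 0.04535 / 0.03611 = 1.2559
β_P = Σ w_i β_i = 0.27×0.2988 + 0.17×0.1977 + 0.24×2.0091 + 0.18×1.1540 + 0.14×1.2559 = 0.9800
MRP = 7.15% − 2.12% = 5.03%
E(R_P) = R_f + β_P × MRP = 2.12% + 0.9800 × 5.03% = 7.05%

7.05%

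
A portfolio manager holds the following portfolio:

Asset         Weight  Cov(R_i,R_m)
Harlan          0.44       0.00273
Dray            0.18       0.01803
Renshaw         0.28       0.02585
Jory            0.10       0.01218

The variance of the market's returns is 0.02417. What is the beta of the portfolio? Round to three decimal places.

β_Harlan = 0.00273 / 0.02417 = 0.1129
β_Dray = 0.01803 / 0.02417 = 0.7460
β_Renshaw = 0.02585 / 0.02417 = 1.0695
β_Jory = 0.01218 / 0.02417 = 0.5039
β_P = Σ w_i β_i = 0.44×0.1129 + 0.18×0.7460 + 0.28×1.0695 + 0.10×0.5039 = 0.5338

0.534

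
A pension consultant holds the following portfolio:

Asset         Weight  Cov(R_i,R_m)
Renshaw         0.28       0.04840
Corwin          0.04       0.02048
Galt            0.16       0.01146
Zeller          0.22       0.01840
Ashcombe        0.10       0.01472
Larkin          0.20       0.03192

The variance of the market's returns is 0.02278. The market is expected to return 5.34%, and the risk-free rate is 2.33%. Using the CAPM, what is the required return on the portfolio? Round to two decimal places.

6.04%

β_Renshaw = 0.04840 / 0.02278 = 2.1247
β_Corwin = 0.02048 / 0.02278 = 0.8990
β_Galt = 0.01146 / 0.02278 = 0.5031
β_Zeller = 0.01840 / 0.02278 = 0.8077
β_Ashcombe = 0.01472 / 0.02278 = 0.6462
β_Larkin = 0.03192 / 0.02278 = 1.4012
β_P = Σ w_i β_i = 0.28×2.1247 + 0.04×0.8990 + 0.16×0.5031 + 0.22×0.8077 + 0.10×0.6462 + 0.20×1.4012 = 1.2339
MRP = 5.34% − 2.33% = 3.01%
E(R_P) = R_f + β_P × MRP = 2.33% + 1.2339 × 3.01% = 6.04%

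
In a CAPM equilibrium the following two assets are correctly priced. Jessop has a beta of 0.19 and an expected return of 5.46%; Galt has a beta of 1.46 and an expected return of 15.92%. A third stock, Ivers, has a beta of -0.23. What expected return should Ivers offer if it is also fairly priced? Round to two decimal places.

MRP (SML slope) = (15.92% − 5.46%) / (1.46 − 0.19) = 10.46% / 1.27 = 8.2362%
R_f (intercept) = 5.46% − 0.19 × 8.2362% = 3.8951%
E(R_Ivers) = R_f + β × MRP = 3.8951% + -0.23 × 8.2362% = 2.00%

2.00%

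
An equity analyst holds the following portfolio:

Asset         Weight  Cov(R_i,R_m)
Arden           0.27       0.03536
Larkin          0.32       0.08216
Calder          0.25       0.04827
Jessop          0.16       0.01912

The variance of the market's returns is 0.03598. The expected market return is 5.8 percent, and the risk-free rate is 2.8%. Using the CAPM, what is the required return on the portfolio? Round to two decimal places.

7.05%

β_Arden = 0.03536 / 0.03598 = 0.9828
β_Larkin = 0.08216 / 0.03598 = 2.2835
β_Calder = 0.04827 / 0.03598 = 1.3416
β_Jessop = 0.01912 / 0.03598 = 0.5314
β_P = Σ w_i β_i = 0.27×0.9828 + 0.32×2.2835 + 0.25×1.3416 + 0.16×0.5314 = 1.4165
MRP = 5.8% − 2.8% = 3.00%
E(R_P) = R_f + β_P × MRP = 2.8% + 1.4165 × 3.0% = 7.05%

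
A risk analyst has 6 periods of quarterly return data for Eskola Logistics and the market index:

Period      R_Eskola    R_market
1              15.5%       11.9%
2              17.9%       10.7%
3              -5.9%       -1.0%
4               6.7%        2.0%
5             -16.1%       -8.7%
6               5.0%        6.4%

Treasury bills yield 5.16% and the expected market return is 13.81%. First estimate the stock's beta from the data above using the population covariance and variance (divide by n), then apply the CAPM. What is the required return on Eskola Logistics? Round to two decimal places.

Mean R_i = (15.5 + 17.9 − 5.9 + 6.7 − 16.1 + 5.0) / 6 = 3.8500%
Mean R_m = (11.9 + 10.7 − 1.0 + 2.0 − 8.7 + 6.4) / 6 = 3.5500%
Σ(R_i − R̄_i)(R_m − R̄_m) = 485.3450  ⇒  Cov = 485.3450 / 6 = 80.8908
Σ(R_m − R̄_m)² = 302.1350  ⇒  Var(R_m) = 302.1350 / 6 = 50.3558
β = Cov / Var(R_m) = 80.8908 / 50.3558 = 1.6064
MRP = 13.81% − 5.16% = 8.65%
E(R) = R_f + β × MRP = 5.16% + 1.6064 × 8.65% = 19.06%

19.06%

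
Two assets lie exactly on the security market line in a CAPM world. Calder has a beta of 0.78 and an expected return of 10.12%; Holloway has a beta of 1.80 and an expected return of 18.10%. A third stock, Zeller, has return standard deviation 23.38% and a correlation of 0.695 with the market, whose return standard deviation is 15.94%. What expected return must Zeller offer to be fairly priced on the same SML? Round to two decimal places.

11.99%

MRP = (18.10% − 10.12%) / (1.80 − 0.78) = 7.8235%
R_f = 10.12% − 0.78 × 7.8235% = 4.0177%
β_Zeller = ρ·σ_i/σ_m = 0.695 × 23.38 / 15.94 = 1.0194
E(R_Zeller) = R_f + β × MRP = 4.0177% + 1.0194 × 7.8235% = 11.99%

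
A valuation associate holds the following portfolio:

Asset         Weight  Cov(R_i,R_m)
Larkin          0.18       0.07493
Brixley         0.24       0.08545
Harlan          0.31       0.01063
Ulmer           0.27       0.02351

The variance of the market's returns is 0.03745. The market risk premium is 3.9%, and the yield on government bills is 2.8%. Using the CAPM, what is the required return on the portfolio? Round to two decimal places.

7.34%

β_Larkin = 0.07493 / 0.03745 = 2.0008
β_Brixley = 0.08545 / 0.03745 = 2.2817
β_Harlan = 0.01063 / 0.03745 = 0.2838
β_Ulmer = 0.02351 / 0.03745 = 0.6278
β_P = Σ w_i β_i = 0.18×2.0008 + 0.24×2.2817 + 0.31×0.2838 + 0.27×0.6278 = 1.1652
E(R_P) = R_f + β_P × MRP = 2.8% + 1.1652 × 3.9% = 7.34%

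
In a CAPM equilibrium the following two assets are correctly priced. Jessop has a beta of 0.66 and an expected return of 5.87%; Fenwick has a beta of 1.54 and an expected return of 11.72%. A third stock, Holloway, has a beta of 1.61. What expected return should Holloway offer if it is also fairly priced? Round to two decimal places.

12.19%

MRP (SML slope) = (11.72% − 5.87%) / (1.54 − 0.66) = 5.85% / 0.88 = 6.6477%
R_f (intercept) = 5.87% − 0.66 × 6.6477% = 1.4825%
E(R_Holloway) = R_f + β × MRP = 1.4825% + 1.61 × 6.6477% = 12.19%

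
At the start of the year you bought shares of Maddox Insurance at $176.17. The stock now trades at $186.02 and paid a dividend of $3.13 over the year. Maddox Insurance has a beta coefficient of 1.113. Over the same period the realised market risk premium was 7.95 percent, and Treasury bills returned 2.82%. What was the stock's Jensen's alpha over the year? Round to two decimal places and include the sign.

-4.30%

Realised HPR = (P1 + D1 − P0) / P0 = (186.02 + 3.13 − 176.17) / 176.17 = 12.98 / 176.17 = 7.3679%
CAPM required = R_f + β·MRP = 2.82% + 1.113 × 7.95% = 11.66835%
α = realised − required = 7.3679% − 11.66835% = -4.30%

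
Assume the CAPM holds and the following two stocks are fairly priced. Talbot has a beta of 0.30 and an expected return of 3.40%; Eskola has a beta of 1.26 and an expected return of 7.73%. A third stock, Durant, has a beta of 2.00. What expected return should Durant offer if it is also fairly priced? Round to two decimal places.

11.07%

MRP (SML slope) = (7.73% − 3.40%) / (1.26 − 0.30) = 4.33% / 0.96 = 4.5104%
R_f (intercept) = 3.40% − 0.30 × 4.5104% = 2.0469%
E(R_Durant) = R_f + β × MRP = 2.0469% + 2.00 × 4.5104% = 11.07%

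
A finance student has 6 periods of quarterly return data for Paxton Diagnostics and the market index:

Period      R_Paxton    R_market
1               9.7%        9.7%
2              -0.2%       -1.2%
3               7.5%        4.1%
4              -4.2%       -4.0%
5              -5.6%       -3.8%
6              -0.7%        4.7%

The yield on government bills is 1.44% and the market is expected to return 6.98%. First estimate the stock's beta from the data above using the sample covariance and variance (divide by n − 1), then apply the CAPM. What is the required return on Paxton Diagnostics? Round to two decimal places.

6.97%

Mean R_i = (9.7 − 0.2 + 7.5 − 4.2 − 5.6 − 0.7) / 6 = 1.0833%
Mean R_m = (9.7 − 1.2 + 4.1 − 4.0 − 3.8 + 4.7) / 6 = 1.5833%
Σ(R_i − R̄_i)(R_m − R̄_m) = 149.5783  ⇒  Cov = 149.5783 / 5 = 29.9157
Σ(R_m − R̄_m)² = 149.8283  ⇒  Var(R_m) = 149.8283 / 5 = 29.9657
β = Cov / Var(R_m) = 29.9157 / 29.9657 = 0.9983
MRP = 6.98% − 1.44% = 5.54%
E(R) = R_f + β × MRP = 1.44% + 0.9983 × 5.54% = 6.97%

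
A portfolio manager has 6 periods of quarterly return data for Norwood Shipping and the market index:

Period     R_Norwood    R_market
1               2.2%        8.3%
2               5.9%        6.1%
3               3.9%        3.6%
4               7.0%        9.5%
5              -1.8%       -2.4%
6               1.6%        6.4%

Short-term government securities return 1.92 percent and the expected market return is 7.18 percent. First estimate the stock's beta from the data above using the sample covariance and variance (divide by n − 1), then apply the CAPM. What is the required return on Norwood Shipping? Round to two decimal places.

4.86%

Mean R_i = (2.2 + 5.9 + 3.9 + 7.0 − 1.8 + 1.6) / 6 = 3.1333%
Mean R_m = (8.3 + 6.1 + 3.6 + 9.5 − 2.4 + 6.4) / 6 = 5.2500%
Σ(R_i − R̄_i)(R_m − R̄_m) = 50.6500  ⇒  Cov = 50.6500 / 5 = 10.1300
Σ(R_m − R̄_m)² = 90.6550  ⇒  Var(R_m) = 90.6550 / 5 = 18.1310
β = Cov / Var(R_m) = 10.1300 / 18.1310 = 0.5587
MRP = 7.18% − 1.92% = 5.26%
E(R) = R_f + β × MRP = 1.92% + 0.5587 × 5.26% = 4.86%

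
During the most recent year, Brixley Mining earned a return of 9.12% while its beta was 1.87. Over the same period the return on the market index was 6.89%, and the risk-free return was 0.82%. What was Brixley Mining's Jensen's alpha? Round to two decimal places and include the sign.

-3.05%

Market excess return = 6.89% − 0.82% = 6.07%
CAPM benchmark = R_f + β(R_m − R_f) = 0.82% + 1.87 × 6.07% = 12.1709%
α = actual − benchmark = 9.12% − 12.1709% = -3.05%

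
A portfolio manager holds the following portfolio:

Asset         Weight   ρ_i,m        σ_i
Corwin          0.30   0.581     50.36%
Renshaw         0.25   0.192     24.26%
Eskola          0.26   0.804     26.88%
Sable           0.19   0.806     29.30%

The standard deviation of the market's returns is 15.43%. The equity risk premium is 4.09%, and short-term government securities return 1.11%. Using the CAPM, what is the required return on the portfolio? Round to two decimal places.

6.42%

β_Corwin = 0.581 × 50.36% / 15.43% = 1.8963
β_Renshaw = 0.192 × 24.26% / 15.43% = 0.3019
β_Eskola = 0.804 × 26.88% / 15.43% = 1.4006
β_Sable = 0.806 × 29.30% / 15.43% = 1.5305
β_P = Σ w_i β_i = 0.30×1.8963 + 0.25×0.3019 + 0.26×1.4006 + 0.19×1.5305 = 1.2993
E(R_P) = R_f + β_P × MRP = 1.11% + 1.2993 × 4.09% = 6.42%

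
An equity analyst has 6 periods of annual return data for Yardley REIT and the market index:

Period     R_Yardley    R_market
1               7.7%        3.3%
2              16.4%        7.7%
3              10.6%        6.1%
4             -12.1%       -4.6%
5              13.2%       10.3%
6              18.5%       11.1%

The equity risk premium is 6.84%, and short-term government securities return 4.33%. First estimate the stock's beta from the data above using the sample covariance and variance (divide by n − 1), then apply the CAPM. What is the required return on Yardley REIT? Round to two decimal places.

16.94%

Mean R_i = (7.7 + 16.4 + 10.6 − 12.1 + 13.2 + 18.5) / 6 = 9.0500%
Mean R_m = (3.3 + 7.7 + 6.1 − 4.6 + 10.3 + 11.1) / 6 = 5.6500%
Σ(R_i − R̄_i)(R_m − R̄_m) = 306.5250  ⇒  Cov = 306.5250 / 5 = 61.3050
Σ(R_m − R̄_m)² = 166.3150  ⇒  Var(R_m) = 166.3150 / 5 = 33.2630
β = Cov / Var(R_m) = 61.3050 / 33.2630 = 1.8430
E(R) = R_f + β × MRP = 4.33% + 1.8430 × 6.84% = 16.94%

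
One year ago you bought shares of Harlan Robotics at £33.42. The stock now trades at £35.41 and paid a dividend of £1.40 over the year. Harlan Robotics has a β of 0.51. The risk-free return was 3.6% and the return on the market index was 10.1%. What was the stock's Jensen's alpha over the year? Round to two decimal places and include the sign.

+3.23%

Realised HPR = (P1 + D1 − P0) / P0 = (35.41 + 1.40 − 33.42) / 33.42 = 3.39 / 33.42 = 10.1436%
MRP = 10.1% − 3.6% = 6.50%
CAPM required = R_f + β·MRP = 3.6% + 0.51 × 6.5% = 6.9150%
α = realised − required = 10.1436% − 6.9150% = +3.23%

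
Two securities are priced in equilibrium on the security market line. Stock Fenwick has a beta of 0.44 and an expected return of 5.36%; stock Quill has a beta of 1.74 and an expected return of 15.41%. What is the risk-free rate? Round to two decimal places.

Both satisfy E(R) = R_f + β·MRP, so the slope of the SML is
MRP = (15.41% − 5.36%) / (1.74 − 0.44) = 10.05% / 1.30 = 7.7308%
R_f = E(R_Fenwick) − β_Fenwick·MRP = 5.36% − 0.44 × 7.7308% = 1.9584%

1.96%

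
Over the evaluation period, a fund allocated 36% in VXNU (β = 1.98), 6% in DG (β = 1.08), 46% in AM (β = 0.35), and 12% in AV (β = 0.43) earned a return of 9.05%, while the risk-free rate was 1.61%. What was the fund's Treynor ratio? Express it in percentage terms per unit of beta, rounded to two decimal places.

7.51%

β_P = 0.36×1.98 + 0.06×1.08 + 0.46×0.35 + 0.12×0.43 = 0.9902
Treynor = (R_P − R_f) / β_P = (9.05% − 1.61%) / 0.9902 = 7.44% / 0.9902 = 7.51%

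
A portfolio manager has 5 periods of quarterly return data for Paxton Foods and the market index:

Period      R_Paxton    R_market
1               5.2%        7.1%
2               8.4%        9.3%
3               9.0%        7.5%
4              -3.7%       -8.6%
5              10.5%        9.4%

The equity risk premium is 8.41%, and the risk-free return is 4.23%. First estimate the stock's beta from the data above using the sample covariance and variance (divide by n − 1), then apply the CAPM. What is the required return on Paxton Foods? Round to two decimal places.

10.28%

Mean R_i = (5.2 + 8.4 + 9.0 − 3.7 + 10.5) / 5 = 5.8800%
Mean R_m = (7.1 + 9.3 + 7.5 − 8.6 + 9.4) / 5 = 4.9400%
Σ(R_i − R̄_i)(R_m − R̄_m) = 167.8240  ⇒  Cov = 167.8240 / 4 = 41.9560
Σ(R_m − R̄_m)² = 233.4520  ⇒  Var(R_m) = 233.4520 / 4 = 58.3630
β = Cov / Var(R_m) = 41.9560 / 58.3630 = 0.7189
E(R) = R_f + β × MRP = 4.23% + 0.7189 × 8.41% = 10.28%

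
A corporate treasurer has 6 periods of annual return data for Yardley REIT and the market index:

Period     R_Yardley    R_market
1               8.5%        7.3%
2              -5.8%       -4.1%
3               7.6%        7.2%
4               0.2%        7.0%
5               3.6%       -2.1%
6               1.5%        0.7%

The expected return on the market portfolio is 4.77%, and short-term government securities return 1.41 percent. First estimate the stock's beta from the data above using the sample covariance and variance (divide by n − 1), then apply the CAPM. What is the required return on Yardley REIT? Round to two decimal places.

3.78%

Mean R_i = (8.5 − 5.8 + 7.6 + 0.2 + 3.6 + 1.5) / 6 = 2.6000%
Mean R_m = (7.3 − 4.1 + 7.2 + 7.0 − 2.1 + 0.7) / 6 = 2.6667%
Σ(R_i − R̄_i)(R_m − R̄_m) = 93.8400  ⇒  Cov = 93.8400 / 5 = 18.7680
Σ(R_m − R̄_m)² = 133.1733  ⇒  Var(R_m) = 133.1733 / 5 = 26.6347
β = Cov / Var(R_m) = 18.7680 / 26.6347 = 0.7046
MRP = 4.77% − 1.41% = 3.36%
E(R) = R_f + β × MRP = 1.41% + 0.7046 × 3.36% = 3.78%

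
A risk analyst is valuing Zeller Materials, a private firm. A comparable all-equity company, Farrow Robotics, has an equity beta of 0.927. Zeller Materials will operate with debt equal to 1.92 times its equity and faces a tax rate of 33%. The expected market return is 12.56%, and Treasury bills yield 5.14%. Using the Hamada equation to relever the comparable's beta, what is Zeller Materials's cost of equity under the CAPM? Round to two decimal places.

β_L = β_U × [1 + (1 − t)(D/E)] = 0.927 × [1 + (1 − 0.33) × 1.92]
    = 0.927 × [1 + 0.67 × 1.92] = 0.927 × 2.2864 = 2.1195
MRP = 12.56% − 5.14% = 7.42%
E(R) = R_f + β_L × MRP = 5.14% + 2.1195 × 7.42% = 20.87%

20.87%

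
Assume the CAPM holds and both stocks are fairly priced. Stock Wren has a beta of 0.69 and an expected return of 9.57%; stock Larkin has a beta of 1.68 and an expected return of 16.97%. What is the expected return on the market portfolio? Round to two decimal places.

11.89%

Both satisfy E(R) = R_f + β·MRP, so the slope of the SML is
MRP = (16.97% − 9.57%) / (1.68 − 0.69) = 7.40% / 0.99 = 7.4747%
R_f = E(R_Wren) − β_Wren·MRP = 9.57% − 0.69 × 7.4747% = 4.4125%
E(R_m) = R_f + MRP = 4.4125% + 7.4747% = 11.89%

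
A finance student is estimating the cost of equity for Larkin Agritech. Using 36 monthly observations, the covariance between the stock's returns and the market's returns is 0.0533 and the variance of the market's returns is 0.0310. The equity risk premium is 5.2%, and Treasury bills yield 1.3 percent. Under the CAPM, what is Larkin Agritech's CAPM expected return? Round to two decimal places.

10.24%

β = Cov(R_i, R_m) / Var(R_m) = 0.0533 / 0.0310 = 1.7194
E(R) = R_f + β × MRP = 1.3% + 1.7194 × 5.2% = 10.24%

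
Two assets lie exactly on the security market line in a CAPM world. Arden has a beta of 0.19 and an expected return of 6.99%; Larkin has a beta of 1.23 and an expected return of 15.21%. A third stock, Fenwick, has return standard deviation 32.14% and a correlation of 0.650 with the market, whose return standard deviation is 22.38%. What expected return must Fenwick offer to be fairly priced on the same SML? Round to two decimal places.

12.87%

MRP = (15.21% − 6.99%) / (1.23 − 0.19) = 7.9038%
R_f = 6.99% − 0.19 × 7.9038% = 5.4883%
β_Fenwick = ρ·σ_i/σ_m = 0.650 × 32.14 / 22.38 = 0.9335
E(R_Fenwick) = R_f + β × MRP = 5.4883% + 0.9335 × 7.9038% = 12.87%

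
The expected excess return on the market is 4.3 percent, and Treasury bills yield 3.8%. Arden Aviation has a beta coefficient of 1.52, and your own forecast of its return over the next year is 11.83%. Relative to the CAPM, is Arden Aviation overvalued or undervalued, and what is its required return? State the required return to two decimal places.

Undervalued; required return 10.34%

Required return = R_f + β·MRP = 3.8% + 1.52 × 4.3% = 10.34%
Forecast 11.83% > required 10.34% → the stock plots above the SML → undervalued.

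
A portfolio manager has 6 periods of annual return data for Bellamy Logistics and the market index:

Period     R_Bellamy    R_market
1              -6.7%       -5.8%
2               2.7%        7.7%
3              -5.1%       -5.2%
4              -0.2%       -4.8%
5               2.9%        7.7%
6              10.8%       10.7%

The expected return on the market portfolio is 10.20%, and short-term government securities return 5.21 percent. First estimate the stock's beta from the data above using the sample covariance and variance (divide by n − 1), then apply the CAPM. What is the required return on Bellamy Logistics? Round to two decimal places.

8.84%

Mean R_i = (-6.7 + 2.7 − 5.1 − 0.2 + 2.9 + 10.8) / 6 = 0.7333%
Mean R_m = (-5.8 + 7.7 − 5.2 − 4.8 + 7.7 + 10.7) / 6 = 1.7167%
Σ(R_i − R̄_i)(R_m − R̄_m) = 217.4667  ⇒  Cov = 217.4667 / 5 = 43.4933
Σ(R_m − R̄_m)² = 299.1083  ⇒  Var(R_m) = 299.1083 / 5 = 59.8217
β = Cov / Var(R_m) = 43.4933 / 59.8217 = 0.7270
MRP = 10.20% − 5.21% = 4.99%
E(R) = R_f + β × MRP = 5.21% + 0.7270 × 4.99% = 8.84%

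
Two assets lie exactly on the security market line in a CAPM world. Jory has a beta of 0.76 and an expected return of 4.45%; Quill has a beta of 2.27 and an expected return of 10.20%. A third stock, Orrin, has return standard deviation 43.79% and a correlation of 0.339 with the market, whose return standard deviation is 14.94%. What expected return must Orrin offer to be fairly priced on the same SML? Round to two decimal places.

MRP = (10.20% − 4.45%) / (2.27 − 0.76) = 3.8079%
R_f = 4.45% − 0.76 × 3.8079% = 1.5560%
β_Orrin = ρ·σ_i/σ_m = 0.339 × 43.79 / 14.94 = 0.9936
E(R_Orrin) = R_f + β × MRP = 1.5560% + 0.9936 × 3.8079% = 5.34%

5.34%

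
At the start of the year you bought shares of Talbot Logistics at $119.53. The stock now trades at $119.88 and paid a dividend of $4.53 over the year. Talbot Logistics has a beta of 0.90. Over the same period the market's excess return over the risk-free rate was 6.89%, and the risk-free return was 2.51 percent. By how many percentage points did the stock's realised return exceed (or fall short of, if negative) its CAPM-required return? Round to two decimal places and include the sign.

Realised HPR = (P1 + D1 − P0) / P0 = (119.88 + 4.53 − 119.53) / 119.53 = 4.88 / 119.53 = 4.0827%
CAPM required = R_f + β·MRP = 2.51% + 0.90 × 6.89% = 8.7110%
α = realised − required = 4.0827% − 8.7110% = -4.63%

-4.63%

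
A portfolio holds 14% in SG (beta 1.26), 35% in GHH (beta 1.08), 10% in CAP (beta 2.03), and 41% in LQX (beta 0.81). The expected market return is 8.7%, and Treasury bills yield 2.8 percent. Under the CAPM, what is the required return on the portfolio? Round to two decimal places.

β_P = Σ w_i β_i = 0.14×1.26 + 0.35×1.08 + 0.10×2.03 + 0.41×0.81 = 1.0895
MRP = 8.7% − 2.8% = 5.90%
E(R_P) = R_f + β_P × MRP = 2.8% + 1.0895 × 5.9% = 9.23%

9.23%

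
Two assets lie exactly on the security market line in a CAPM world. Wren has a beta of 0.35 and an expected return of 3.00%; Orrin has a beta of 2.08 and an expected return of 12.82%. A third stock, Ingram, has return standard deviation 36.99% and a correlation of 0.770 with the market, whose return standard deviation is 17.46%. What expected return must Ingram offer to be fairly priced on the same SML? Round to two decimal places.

10.27%

MRP = (12.82% − 3.00%) / (2.08 − 0.35) = 5.6763%
R_f = 3.00% − 0.35 × 5.6763% = 1.0133%
β_Ingram = ρ·σ_i/σ_m = 0.770 × 36.99 / 17.46 = 1.6313
E(R_Ingram) = R_f + β × MRP = 1.0133% + 1.6313 × 5.6763% = 10.27%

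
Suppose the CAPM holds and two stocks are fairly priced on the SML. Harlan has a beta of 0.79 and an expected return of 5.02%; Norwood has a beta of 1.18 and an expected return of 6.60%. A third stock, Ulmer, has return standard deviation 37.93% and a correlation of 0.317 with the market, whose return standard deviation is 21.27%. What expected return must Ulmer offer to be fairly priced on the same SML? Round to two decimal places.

4.11%

MRP = (6.60% − 5.02%) / (1.18 − 0.79) = 4.0513%
R_f = 5.02% − 0.79 × 4.0513% = 1.8195%
β_Ulmer = ρ·σ_i/σ_m = 0.317 × 37.93 / 21.27 = 0.5653
E(R_Ulmer) = R_f + β × MRP = 1.8195% + 0.5653 × 4.0513% = 4.11%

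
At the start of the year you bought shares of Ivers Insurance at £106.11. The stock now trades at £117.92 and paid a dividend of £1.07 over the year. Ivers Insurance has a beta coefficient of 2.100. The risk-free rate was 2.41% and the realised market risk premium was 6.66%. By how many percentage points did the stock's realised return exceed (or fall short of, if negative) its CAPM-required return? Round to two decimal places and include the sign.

-4.26%

Realised HPR = (P1 + D1 − P0) / P0 = (117.92 + 1.07 − 106.11) / 106.11 = 12.88 / 106.11 = 12.1383%
CAPM required = R_f + β·MRP = 2.41% + 2.100 × 6.66% = 16.39600%
α = realised − required = 12.1383% − 16.39600% = -4.26%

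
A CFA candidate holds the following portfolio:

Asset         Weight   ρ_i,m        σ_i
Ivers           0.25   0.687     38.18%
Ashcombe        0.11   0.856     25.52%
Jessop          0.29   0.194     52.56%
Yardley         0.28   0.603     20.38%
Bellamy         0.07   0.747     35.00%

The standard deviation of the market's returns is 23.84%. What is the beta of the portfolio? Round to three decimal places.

β_Ivers = 0.687 × 38.18% / 23.84% = 1.1002
β_Ashcombe = 0.856 × 25.52% / 23.84% = 0.9163
β_Jessop = 0.194 × 52.56% / 23.84% = 0.4277
β_Yardley = 0.603 × 20.38% / 23.84% = 0.5155
β_Bellamy = 0.747 × 35.00% / 23.84% = 1.0967
β_P = Σ w_i β_i = 0.25×1.1002 + 0.11×0.9163 + 0.29×0.4277 + 0.28×0.5155 + 0.07×1.0967 = 0.7210

0.721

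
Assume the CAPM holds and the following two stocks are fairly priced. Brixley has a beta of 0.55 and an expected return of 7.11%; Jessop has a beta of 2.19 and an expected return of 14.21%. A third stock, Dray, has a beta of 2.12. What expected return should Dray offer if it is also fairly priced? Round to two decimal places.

13.91%

MRP (SML slope) = (14.21% − 7.11%) / (2.19 − 0.55) = 7.10% / 1.64 = 4.3293%
R_f (intercept) = 7.11% − 0.55 × 4.3293% = 4.7289%
E(R_Dray) = R_f + β × MRP = 4.7289% + 2.12 × 4.3293% = 13.91%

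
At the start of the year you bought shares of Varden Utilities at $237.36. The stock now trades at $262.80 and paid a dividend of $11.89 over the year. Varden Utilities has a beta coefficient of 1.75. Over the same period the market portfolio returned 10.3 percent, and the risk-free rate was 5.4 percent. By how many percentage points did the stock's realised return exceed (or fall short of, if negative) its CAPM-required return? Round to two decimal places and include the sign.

+1.75%

Realised HPR = (P1 + D1 − P0) / P0 = (262.80 + 11.89 − 237.36) / 237.36 = 37.33 / 237.36 = 15.7272%
MRP = 10.3% − 5.4% = 4.90%
CAPM required = R_f + β·MRP = 5.4% + 1.75 × 4.9% = 13.9750%
α = realised − required = 15.7272% − 13.9750% = +1.75%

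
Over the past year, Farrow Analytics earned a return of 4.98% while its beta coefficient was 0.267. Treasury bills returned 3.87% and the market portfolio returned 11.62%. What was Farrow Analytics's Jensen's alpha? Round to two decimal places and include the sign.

-0.96%

Market excess return = 11.62% − 3.87% = 7.75%
CAPM benchmark = R_f + β(R_m − R_f) = 3.87% + 0.267 × 7.75% = 5.93925%
α = actual − benchmark = 4.98% − 5.93925% = -0.96%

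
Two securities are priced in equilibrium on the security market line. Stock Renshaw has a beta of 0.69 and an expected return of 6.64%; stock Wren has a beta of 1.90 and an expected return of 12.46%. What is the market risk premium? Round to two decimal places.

Both satisfy E(R) = R_f + β·MRP, so the slope of the SML is
MRP = (12.46% − 6.64%) / (1.90 − 0.69) = 5.82% / 1.21 = 4.8099%

4.81%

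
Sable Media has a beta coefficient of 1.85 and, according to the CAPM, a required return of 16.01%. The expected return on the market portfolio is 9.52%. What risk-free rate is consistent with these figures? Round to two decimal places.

1.88%

E(R) = R_f + β(E(R_m) − R_f) = R_f(1 − β) + β·E(R_m)
16.01% = R_f × (1 − 1.85) + 1.85 × 9.52%
16.01% = R_f × -0.85 + 17.6120%
R_f = (16.01% − 17.6120%) / -0.85 = 1.88%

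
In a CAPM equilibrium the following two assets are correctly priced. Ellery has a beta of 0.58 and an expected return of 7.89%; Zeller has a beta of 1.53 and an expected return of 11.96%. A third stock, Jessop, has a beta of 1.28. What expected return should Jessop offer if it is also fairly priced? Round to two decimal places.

10.89%

MRP (SML slope) = (11.96% − 7.89%) / (1.53 − 0.58) = 4.07% / 0.95 = 4.2842%
R_f (intercept) = 7.89% − 0.58 × 4.2842% = 5.4052%
E(R_Jessop) = R_f + β × MRP = 5.4052% + 1.28 × 4.2842% = 10.89%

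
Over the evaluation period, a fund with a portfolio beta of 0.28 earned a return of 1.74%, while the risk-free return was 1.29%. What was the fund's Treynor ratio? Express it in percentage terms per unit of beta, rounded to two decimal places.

1.61%

Treynor = (R_P − R_f) / β_P = (1.74% − 1.29%) / 0.2800 = 0.45% / 0.2800 = 1.61%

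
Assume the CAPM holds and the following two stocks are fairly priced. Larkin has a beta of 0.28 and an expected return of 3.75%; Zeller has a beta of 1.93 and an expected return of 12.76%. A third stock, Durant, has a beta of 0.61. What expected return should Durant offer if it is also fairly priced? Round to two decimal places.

MRP (SML slope) = (12.76% − 3.75%) / (1.93 − 0.28) = 9.01% / 1.65 = 5.4606%
R_f (intercept) = 3.75% − 0.28 × 5.4606% = 2.2210%
E(R_Durant) = R_f + β × MRP = 2.2210% + 0.61 × 5.4606% = 5.55%

5.55%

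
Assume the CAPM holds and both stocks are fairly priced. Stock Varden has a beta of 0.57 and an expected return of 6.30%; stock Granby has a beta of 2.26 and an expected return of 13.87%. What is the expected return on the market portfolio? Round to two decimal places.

8.23%

Both satisfy E(R) = R_f + β·MRP, so the slope of the SML is
MRP = (13.87% − 6.30%) / (2.26 − 0.57) = 7.57% / 1.69 = 4.4793%
R_f = E(R_Varden) − β_Varden·MRP = 6.30% − 0.57 × 4.4793% = 3.7468%
E(R_m) = R_f + MRP = 3.7468% + 4.4793% = 8.23%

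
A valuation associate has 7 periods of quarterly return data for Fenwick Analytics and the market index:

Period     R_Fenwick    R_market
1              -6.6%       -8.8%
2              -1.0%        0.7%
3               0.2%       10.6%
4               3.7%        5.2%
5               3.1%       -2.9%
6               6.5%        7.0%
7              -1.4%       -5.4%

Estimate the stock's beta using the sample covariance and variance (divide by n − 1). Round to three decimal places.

0.398

Mean R_i = (-6.6 − 1.0 + 0.2 + 3.7 + 3.1 + 6.5 − 1.4) / 7 = 0.6429%
Mean R_m = (-8.8 + 0.7 + 10.6 + 5.2 − 2.9 + 7.0 − 5.4) / 7 = 0.9143%
Σ(R_i − R̄_i)(R_m − R̄_m) = 118.6957  ⇒  Cov = 118.6957 / 6 = 19.7826
Σ(R_m − R̄_m)² = 298.0486  ⇒  Var(R_m) = 298.0486 / 6 = 49.6748
β = Cov / Var(R_m) = 19.7826 / 49.6748 = 0.3982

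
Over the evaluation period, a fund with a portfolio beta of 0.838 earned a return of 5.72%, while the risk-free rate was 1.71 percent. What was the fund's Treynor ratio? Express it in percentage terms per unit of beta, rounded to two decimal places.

Treynor = (R_P − R_f) / β_P = (5.72% − 1.71%) / 0.8380 = 4.01% / 0.8380 = 4.79%

4.79%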